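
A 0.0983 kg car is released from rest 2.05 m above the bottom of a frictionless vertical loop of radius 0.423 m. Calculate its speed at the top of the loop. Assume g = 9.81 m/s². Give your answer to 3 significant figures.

v = 4.86 m/s

Energy conservation: mgh = ½mv_top² + mg(2r)
v_top² = 2g(h − 2r) = 2(9.81)(2.05 − 0.8460) = 23.62
v_top = 4.860 m/s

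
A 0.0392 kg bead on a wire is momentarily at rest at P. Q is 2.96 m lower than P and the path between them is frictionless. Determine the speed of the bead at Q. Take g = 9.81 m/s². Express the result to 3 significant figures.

v = 7.62 m/s

By conservation of mechanical energy, mgh = ½mv²
The mass cancels from both sides.
v = √(2gh) = √(2 × 9.81 × 2.96) = √58.075 = 7.621 m/s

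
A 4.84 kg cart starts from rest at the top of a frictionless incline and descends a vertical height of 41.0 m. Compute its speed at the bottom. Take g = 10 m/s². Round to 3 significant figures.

v = 28.6 m/s

Equating total energy at the two states: mgh = ½mv²
The mass cancels from both sides.
v = √(2gh) = √(2 × 10 × 41.0) = √820.00 = 28.64 m/s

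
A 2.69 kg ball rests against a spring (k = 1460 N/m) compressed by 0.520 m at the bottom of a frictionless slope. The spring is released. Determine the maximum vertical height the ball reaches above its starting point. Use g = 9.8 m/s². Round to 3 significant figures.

h = 7.49 m

Energy conservation from release to the highest point: ½kx² = mgh
h = kx²/(2mg) = (1460)(0.520)²/(2 × 2.69 × 9.8) = 7.488 m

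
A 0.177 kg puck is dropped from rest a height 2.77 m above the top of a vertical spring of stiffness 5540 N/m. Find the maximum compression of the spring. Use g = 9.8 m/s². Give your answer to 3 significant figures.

Let x be the compression. The total drop is H + x, and the puck is instantaneously at rest at max compression, so energy conservation gives:
mg(H + x) = ½kx²
½(5540)x² − (0.177)(9.8)x − (0.177)(9.8)(2.77) = 0
2770x² − 1.735x − 4.805 = 0
x = [1.735 + √(3.009 + 53238)]/(2 × 2770) = 0.04196 m

x = 0.0420 m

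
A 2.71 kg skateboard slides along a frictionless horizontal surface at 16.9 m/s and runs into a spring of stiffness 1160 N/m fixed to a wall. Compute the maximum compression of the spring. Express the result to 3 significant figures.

At max compression the skateboard is momentarily at rest: ½mv² = ½kx²
x = v√(m/k) = 16.9 × √(2.71/1160) = 0.8169 m

x = 0.817 m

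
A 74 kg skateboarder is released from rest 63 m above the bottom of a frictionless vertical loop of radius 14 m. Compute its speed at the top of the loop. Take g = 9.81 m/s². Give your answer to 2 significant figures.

Energy conservation: mgh = ½mv_top² + mg(2r)
v_top² = 2g(h − 2r) = 2(9.81)(63 − 28.00) = 686.7
v_top = 26.20 m/s

v = 26 m/s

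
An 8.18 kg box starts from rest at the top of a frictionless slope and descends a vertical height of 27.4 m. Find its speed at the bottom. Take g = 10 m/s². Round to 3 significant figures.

v = 23.4 m/s

Mechanical energy is conserved (no friction): mgh = ½mv²
v = √(2gh) = √(2 × 10 × 27.4) = √548.00 = 23.41 m/s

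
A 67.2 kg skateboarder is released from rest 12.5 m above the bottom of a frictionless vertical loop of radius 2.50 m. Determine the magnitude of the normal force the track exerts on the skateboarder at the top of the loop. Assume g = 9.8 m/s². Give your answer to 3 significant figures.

Energy from release to top (height 2r): mgh = ½mv_top² + mg(2r)
v_top² = 2g(h − 2r) = 2(9.8)(12.5 − 5.000) = 147.00 m²/s²
At the top, both N and weight point toward the centre: N + mg = mv_top²/r
N = m(v_top²/r − g) = 67.2(147.00/2.50 − 9.8) = 3293 N

N = 3290 N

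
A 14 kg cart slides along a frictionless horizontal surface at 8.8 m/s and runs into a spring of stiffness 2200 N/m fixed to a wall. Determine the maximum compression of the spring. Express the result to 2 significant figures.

x = 0.70 m

At max compression the cart is momentarily at rest: ½mv² = ½kx²
x = v√(m/k) = 8.8 × √(14/2200) = 0.7020 m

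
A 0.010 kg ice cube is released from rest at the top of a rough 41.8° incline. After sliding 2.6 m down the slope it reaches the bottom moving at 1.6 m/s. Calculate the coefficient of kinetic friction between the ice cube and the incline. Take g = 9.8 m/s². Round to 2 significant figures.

μ_k = 0.83

mgh = ½mv² + μ_k (mg cosθ) L, with h = L sinθ
mgL sinθ = 0.16983 J; ½mv² = 0.012800 J
W_f = 0.16983 − 0.012800 = 0.1570 J
μ_k = W_f/(mg cosθ · L) = 0.1570/(0.07306 × 2.6) = 0.8267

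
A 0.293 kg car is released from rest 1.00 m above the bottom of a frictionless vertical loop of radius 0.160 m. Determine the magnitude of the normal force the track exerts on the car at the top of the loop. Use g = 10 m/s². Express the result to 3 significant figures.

Energy from release to top (height 2r): mgh = ½mv_top² + mg(2r)
v_top² = 2g(h − 2r) = 2(10)(1.00 − 0.3200) = 13.600 m²/s²
At the top, both N and weight point toward the centre: N + mg = mv_top²/r
N = m(v_top²/r − g) = 0.293(13.600/0.160 − 10) = 21.97 N

N = 22.0 N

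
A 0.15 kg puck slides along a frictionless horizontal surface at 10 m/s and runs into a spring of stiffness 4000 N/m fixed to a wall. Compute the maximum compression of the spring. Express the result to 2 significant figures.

x = 0.061 m

At max compression the puck is momentarily at rest: ½mv² = ½kx²
x = v√(m/k) = 10 × √(0.15/4000) = 0.06124 m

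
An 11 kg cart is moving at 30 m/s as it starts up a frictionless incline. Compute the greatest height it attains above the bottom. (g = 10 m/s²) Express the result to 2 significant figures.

Setting KE at the bottom equal to PE gained: ½mv² = mgh
h = v²/(2g) = 30²/(2 × 10) = 45.00 m

h = 45 m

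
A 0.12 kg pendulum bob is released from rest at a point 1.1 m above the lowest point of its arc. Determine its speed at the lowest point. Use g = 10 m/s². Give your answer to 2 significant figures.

By conservation of mechanical energy, mgh = ½mv²
The mass cancels from both sides.
v = √(2gh) = √(2 × 10 × 1.1) = √22.000 = 4.690 m/s

v = 4.7 m/s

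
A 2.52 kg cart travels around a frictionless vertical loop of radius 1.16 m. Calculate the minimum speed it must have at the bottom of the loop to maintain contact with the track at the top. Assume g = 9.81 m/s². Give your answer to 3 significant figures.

v = 7.54 m/s

At the top: mg = mv_top²/r ⇒ v_top² = gr = 11.38 m²/s²
Energy from bottom to top (height 2r): ½mv_bot² = ½mv_top² + mg(2r)
v_bot² = gr + 4gr = 5gr = 56.90
v_bot = √(5gr) = 7.543 m/s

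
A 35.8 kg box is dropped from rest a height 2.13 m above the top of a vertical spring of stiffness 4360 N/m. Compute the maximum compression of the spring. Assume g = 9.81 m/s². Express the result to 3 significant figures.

Let x be the compression. The total drop is H + x, and the box is instantaneously at rest at max compression, so energy conservation gives:
mg(H + x) = ½kx²
½(4360)x² − (35.8)(9.81)x − (35.8)(9.81)(2.13) = 0
2180x² − 351.2x − 748.1 = 0
x = [351.2 + √(123340 + 6.5230e+06)]/(2 × 2180) = 0.6718 m

x = 0.672 m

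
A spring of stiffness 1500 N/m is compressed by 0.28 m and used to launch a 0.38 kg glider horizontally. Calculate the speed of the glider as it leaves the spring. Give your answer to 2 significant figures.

Conservation of energy: ½kx² = ½mv²
v = x√(k/m) = 0.28 × √(1500/0.38) = 17.59 m/s

v = 18 m/s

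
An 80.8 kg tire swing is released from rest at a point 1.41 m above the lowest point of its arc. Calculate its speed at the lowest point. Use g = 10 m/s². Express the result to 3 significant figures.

v = 5.31 m/s

By conservation of mechanical energy, mgh = ½mv²
v = √(2gh) = √(2 × 10 × 1.41) = √28.200 = 5.310 m/s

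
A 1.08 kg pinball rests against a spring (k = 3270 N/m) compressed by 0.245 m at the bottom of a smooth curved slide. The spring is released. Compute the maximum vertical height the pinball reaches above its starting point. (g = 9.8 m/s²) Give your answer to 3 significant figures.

h = 9.27 m

At maximum height the pinball is at rest, so ½kx² = mgh
h = kx²/(2mg) = (3270)(0.245)²/(2 × 1.08 × 9.8) = 9.273 m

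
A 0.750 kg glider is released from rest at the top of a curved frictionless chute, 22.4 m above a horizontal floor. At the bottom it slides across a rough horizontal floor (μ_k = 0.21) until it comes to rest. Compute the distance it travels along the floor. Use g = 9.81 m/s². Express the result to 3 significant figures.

d = 107 m

Energy at the top = energy at the end + work done against friction:
At rest all PE has been dissipated by friction: mgh = μ_k m g d
d = h/μ_k = 22.4/0.21 = 106.7 m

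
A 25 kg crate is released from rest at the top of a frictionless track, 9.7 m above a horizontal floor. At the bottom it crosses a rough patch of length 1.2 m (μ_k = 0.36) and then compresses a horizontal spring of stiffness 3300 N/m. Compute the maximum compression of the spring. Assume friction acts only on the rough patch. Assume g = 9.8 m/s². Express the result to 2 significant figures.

x = 1.2 m

Initial energy: E₁ = mgh = (25)(9.8)(9.7) = 2376.5 J
Friction removes W_f = μ_k mg d = (0.36)(25)(9.8)(1.2) = 105.8 J
Energy reaching the spring: E = 2376.5 − 105.8 = 2270.7 J
At max compression ½kx² = E ⇒ x = √(2E/k) = √(2 × 2270.7/3300) = 1.173 m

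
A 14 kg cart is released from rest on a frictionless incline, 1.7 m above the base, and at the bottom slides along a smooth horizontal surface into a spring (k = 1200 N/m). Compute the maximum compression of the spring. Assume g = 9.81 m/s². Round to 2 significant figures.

x = 0.62 m

Energy conservation (no friction) from release to max compression: mgh = ½kx²
x = √(2mgh/k) = √(2 × 14 × 9.81 × 1.7 / 1200) = 0.6238 m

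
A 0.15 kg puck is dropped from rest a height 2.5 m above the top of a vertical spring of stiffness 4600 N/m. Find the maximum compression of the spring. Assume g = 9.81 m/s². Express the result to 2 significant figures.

Measuring PE from the top of the relaxed spring, at max compression the puck has dropped H + x with zero KE, so:
mg(H + x) = ½kx²
½(4600)x² − (0.15)(9.81)x − (0.15)(9.81)(2.5) = 0
2300x² − 1.472x − 3.679 = 0
x = [1.472 + √(2.165 + 33844)]/(2 × 2300) = 0.04031 m

x = 0.040 m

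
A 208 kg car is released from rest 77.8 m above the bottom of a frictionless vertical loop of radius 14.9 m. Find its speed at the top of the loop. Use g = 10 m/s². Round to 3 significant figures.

v = 31.0 m/s

Energy conservation: mgh = ½mv_top² + mg(2r)
v_top² = 2g(h − 2r) = 2(10)(77.8 − 29.80) = 960.0
v_top = 30.98 m/s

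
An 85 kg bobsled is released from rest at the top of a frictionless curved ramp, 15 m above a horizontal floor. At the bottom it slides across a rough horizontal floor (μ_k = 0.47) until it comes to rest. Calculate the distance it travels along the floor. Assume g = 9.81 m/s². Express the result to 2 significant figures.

d = 32 m

Applying the work–energy principle:
At rest all PE has been dissipated by friction: mgh = μ_k m g d
d = h/μ_k = 15/0.47 = 31.91 m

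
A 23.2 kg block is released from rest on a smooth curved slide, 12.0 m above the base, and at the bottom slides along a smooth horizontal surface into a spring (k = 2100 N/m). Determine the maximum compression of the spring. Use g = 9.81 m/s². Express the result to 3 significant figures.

Gravitational PE at the top equals spring PE at max compression: mgh = ½kx²
x = √(2mgh/k) = √(2 × 23.2 × 9.81 × 12.0 / 2100) = 1.613 m

x = 1.61 m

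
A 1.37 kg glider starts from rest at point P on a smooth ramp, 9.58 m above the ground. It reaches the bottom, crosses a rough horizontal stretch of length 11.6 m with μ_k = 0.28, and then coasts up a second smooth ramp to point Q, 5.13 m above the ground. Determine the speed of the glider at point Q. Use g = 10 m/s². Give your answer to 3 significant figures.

Energy at P: mgh₁ = (1.37)(10)(9.58) = 131.25 J
Friction loss: W_f = μ_k mg d = 44.50 J
At Q: ½mv² + mgh₂ = mgh₁ − W_f
½mv² = 131.25 − 44.50 − 70.281 = 16.467 J
v = √(2 × 16.467/1.37) = 4.903 m/s

v = 4.90 m/s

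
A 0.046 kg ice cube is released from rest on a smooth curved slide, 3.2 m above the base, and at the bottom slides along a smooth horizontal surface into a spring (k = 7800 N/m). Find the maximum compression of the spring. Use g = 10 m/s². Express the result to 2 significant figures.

x = 0.019 m

Energy conservation (no friction) from release to max compression: mgh = ½kx²
x = √(2mgh/k) = √(2 × 0.046 × 10 × 3.2 / 7800) = 0.01943 m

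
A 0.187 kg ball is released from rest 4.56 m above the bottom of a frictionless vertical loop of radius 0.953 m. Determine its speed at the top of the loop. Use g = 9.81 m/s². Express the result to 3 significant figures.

Energy conservation: mgh = ½mv_top² + mg(2r)
v_top² = 2g(h − 2r) = 2(9.81)(4.56 − 1.906) = 52.07
v_top = 7.216 m/s

v = 7.22 m/s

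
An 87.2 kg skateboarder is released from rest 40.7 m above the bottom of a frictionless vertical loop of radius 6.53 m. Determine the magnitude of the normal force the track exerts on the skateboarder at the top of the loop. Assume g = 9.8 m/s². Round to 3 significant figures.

N = 6380 N

Energy from release to top (height 2r): mgh = ½mv_top² + mg(2r)
v_top² = 2g(h − 2r) = 2(9.8)(40.7 − 13.06) = 541.74 m²/s²
At the top, both N and weight point toward the centre: N + mg = mv_top²/r
N = m(v_top²/r − g) = 87.2(541.74/6.53 − 9.8) = 6380 N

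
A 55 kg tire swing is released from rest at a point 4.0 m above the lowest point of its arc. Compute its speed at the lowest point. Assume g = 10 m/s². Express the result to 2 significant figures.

Energy conservation between the two points: mgh = ½mv²
v = √(2gh) = √(2 × 10 × 4.0) = √80.000 = 8.944 m/s

v = 8.9 m/s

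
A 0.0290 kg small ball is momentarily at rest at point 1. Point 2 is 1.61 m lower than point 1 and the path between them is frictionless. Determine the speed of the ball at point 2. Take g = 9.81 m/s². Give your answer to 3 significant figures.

v = 5.62 m/s

Mechanical energy is conserved (no friction): mgh = ½mv²
v = √(2gh) = √(2 × 9.81 × 1.61) = √31.588 = 5.620 m/s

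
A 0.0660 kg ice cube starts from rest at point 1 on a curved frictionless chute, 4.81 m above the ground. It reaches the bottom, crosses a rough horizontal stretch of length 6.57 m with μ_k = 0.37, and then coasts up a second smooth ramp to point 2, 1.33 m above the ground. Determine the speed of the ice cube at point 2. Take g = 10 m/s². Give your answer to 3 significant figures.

v = 4.58 m/s

Energy at 1: mgh₁ = (0.0660)(10)(4.81) = 3.1746 J
Friction loss: W_f = μ_k mg d = 1.604 J
At 2: ½mv² + mgh₂ = mgh₁ − W_f
½mv² = 3.1746 − 1.604 − 0.87780 = 0.69241 J
v = √(2 × 0.69241/0.0660) = 4.581 m/s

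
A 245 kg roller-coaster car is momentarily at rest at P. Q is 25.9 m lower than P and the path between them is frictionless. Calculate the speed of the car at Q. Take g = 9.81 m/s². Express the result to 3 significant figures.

v = 22.5 m/s

By conservation of mechanical energy, mgh = ½mv²
v = √(2gh) = √(2 × 9.81 × 25.9) = √508.16 = 22.54 m/s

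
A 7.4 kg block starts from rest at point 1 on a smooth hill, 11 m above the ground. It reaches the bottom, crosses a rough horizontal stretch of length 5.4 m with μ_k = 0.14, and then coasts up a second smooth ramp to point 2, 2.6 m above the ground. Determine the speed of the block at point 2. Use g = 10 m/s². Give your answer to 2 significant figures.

v = 12 m/s

Energy at 1: mgh₁ = (7.4)(10)(11) = 814.00 J
Friction loss: W_f = μ_k mg d = 55.94 J
At 2: ½mv² + mgh₂ = mgh₁ − W_f
½mv² = 814.00 − 55.94 − 192.40 = 565.66 J
v = √(2 × 565.66/7.4) = 12.36 m/s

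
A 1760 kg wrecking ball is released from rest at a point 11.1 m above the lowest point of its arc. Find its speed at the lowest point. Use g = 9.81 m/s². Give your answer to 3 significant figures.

By conservation of mechanical energy, mgh = ½mv²
v = √(2gh) = √(2 × 9.81 × 11.1) = √217.78 = 14.76 m/s

v = 14.8 m/s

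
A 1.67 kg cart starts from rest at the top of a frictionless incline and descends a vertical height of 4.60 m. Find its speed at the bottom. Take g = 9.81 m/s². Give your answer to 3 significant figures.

v = 9.50 m/s

Equating total energy at the two states: mgh = ½mv²
v = √(2gh) = √(2 × 9.81 × 4.60) = √90.252 = 9.500 m/s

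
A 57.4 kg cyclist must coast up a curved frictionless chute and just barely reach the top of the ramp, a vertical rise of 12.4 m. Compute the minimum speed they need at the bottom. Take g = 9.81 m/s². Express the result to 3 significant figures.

At the top they are momentarily at rest, so all KE converts to PE: ½mv² = mgh
v = √(2gh) = √(2 × 9.81 × 12.4) = 15.60 m/s

v = 15.6 m/s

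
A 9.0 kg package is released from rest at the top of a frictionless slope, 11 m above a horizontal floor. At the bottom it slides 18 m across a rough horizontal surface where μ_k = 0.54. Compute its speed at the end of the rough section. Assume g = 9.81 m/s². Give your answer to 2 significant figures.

v = 5.0 m/s

Energy bookkeeping (friction removes W_f = μ_k N d):
mgh = ½mv² + μ_k m g d
W_f = μ_k mg d = (0.54)(9.0)(9.81)(18) = 858.2 J
½mv² = mgh − W_f = 971.19 − 858.2 = 113.01 J
v = √(2 × 113.01/9.0) = 5.011 m/s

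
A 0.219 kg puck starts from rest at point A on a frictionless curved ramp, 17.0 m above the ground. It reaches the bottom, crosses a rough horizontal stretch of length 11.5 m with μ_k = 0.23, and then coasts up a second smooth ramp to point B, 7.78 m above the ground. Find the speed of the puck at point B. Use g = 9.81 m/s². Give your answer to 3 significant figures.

Energy at A: mgh₁ = (0.219)(9.81)(17.0) = 36.523 J
Friction loss: W_f = μ_k mg d = 5.682 J
At B: ½mv² + mgh₂ = mgh₁ − W_f
½mv² = 36.523 − 5.682 − 16.714 = 14.126 J
v = √(2 × 14.126/0.219) = 11.36 m/s

v = 11.4 m/s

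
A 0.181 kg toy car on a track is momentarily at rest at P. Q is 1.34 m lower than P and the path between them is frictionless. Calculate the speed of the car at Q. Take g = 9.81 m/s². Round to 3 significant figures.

v = 5.13 m/s

Equating total energy at the two states: mgh = ½mv²
v = √(2gh) = √(2 × 9.81 × 1.34) = √26.291 = 5.127 m/s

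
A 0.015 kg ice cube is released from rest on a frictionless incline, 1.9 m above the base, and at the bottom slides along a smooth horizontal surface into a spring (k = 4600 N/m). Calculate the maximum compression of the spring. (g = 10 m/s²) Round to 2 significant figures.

x = 0.011 m

Energy conservation (no friction) from release to max compression: mgh = ½kx²
x = √(2mgh/k) = √(2 × 0.015 × 10 × 1.9 / 4600) = 0.01113 m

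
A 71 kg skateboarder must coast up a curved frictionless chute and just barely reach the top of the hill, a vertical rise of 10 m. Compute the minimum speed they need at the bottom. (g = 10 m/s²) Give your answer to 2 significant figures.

v = 14 m/s

At the top they are momentarily at rest, so all KE converts to PE: ½mv² = mgh
v = √(2gh) = √(2 × 10 × 10) = 14.14 m/s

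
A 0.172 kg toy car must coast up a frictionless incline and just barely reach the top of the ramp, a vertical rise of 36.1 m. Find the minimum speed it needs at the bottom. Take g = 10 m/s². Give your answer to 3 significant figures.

At the top it is momentarily at rest, so all KE converts to PE: ½mv² = mgh
v = √(2gh) = √(2 × 10 × 36.1) = 26.87 m/s

v = 26.9 m/s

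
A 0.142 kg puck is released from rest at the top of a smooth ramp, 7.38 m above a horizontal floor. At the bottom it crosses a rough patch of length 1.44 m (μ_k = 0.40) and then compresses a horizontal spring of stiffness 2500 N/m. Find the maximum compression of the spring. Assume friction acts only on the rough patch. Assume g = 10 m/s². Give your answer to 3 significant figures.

x = 0.0879 m

Initial energy: E₁ = mgh = (0.142)(10)(7.38) = 10.480 J
Friction removes W_f = μ_k mg d = (0.40)(0.142)(10)(1.44) = 0.8179 J
Energy reaching the spring: E = 10.480 − 0.8179 = 9.6617 J
At max compression ½kx² = E ⇒ x = √(2E/k) = √(2 × 9.6617/2500) = 0.08792 m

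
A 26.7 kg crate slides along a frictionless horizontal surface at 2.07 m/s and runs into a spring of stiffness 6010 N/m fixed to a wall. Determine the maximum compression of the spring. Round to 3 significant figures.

At max compression the crate is momentarily at rest: ½mv² = ½kx²
x = v√(m/k) = 2.07 × √(26.7/6010) = 0.1380 m

x = 0.138 m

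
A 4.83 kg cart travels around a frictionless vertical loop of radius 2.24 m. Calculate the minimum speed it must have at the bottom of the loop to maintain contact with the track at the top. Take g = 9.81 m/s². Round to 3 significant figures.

At the top: mg = mv_top²/r ⇒ v_top² = gr = 21.97 m²/s²
Energy from bottom to top (height 2r): ½mv_bot² = ½mv_top² + mg(2r)
v_bot² = gr + 4gr = 5gr = 109.9
v_bot = √(5gr) = 10.48 m/s

v = 10.5 m/s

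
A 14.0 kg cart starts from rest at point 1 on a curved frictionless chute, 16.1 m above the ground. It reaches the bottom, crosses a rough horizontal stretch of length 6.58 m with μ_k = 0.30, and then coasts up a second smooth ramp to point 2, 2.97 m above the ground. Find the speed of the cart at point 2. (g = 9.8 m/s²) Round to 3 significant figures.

Energy at 1: mgh₁ = (14.0)(9.8)(16.1) = 2208.9 J
Friction loss: W_f = μ_k mg d = 270.8 J
At 2: ½mv² + mgh₂ = mgh₁ − W_f
½mv² = 2208.9 − 270.8 − 407.48 = 1530.6 J
v = √(2 × 1530.6/14.0) = 14.79 m/s

v = 14.8 m/s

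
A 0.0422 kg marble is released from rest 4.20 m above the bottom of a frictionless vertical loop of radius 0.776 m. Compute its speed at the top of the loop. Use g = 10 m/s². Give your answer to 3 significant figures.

v = 7.28 m/s

Energy conservation: mgh = ½mv_top² + mg(2r)
v_top² = 2g(h − 2r) = 2(10)(4.20 − 1.552) = 52.96
v_top = 7.277 m/s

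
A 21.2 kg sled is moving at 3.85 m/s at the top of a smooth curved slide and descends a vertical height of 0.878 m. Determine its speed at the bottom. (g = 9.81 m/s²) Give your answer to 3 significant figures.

Mechanical energy is conserved (no friction): ½mv₀² + mgh = ½mv²
v² = v₀² + 2gh = (3.85)² + 2(9.81)(0.878) = 32.049
v = √32.049 = 5.661 m/s

v = 5.66 m/s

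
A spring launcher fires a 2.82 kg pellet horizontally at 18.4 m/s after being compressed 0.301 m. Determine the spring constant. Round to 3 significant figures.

k = 10500 N/m

Spring PE at full compression equals KE at release: ½kx² = ½mv²
k = mv²/x² = (2.82)(18.4)²/(0.301)² = 10538 N/m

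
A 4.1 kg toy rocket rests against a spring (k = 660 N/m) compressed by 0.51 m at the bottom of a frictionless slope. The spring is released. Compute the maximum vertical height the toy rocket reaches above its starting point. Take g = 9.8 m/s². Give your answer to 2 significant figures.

All spring PE becomes gravitational PE at the highest point: ½kx² = mgh
h = kx²/(2mg) = (660)(0.51)²/(2 × 4.1 × 9.8) = 2.136 m

h = 2.1 m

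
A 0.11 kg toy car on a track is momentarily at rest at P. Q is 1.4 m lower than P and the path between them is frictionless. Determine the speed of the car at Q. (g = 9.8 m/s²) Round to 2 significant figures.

v = 5.2 m/s

Mechanical energy is conserved (no friction): mgh = ½mv²
v = √(2gh) = √(2 × 9.8 × 1.4) = √27.440 = 5.238 m/s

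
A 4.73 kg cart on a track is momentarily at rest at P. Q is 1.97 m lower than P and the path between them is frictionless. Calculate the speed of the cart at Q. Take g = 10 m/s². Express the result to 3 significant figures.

Equating total energy at the two states: mgh = ½mv²
v = √(2gh) = √(2 × 10 × 1.97) = √39.400 = 6.277 m/s

v = 6.28 m/s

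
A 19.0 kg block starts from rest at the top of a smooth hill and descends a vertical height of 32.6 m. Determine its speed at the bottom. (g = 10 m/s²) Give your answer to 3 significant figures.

v = 25.5 m/s

Equating total energy at the two states: mgh = ½mv²
v = √(2gh) = √(2 × 10 × 32.6) = √652.00 = 25.53 m/s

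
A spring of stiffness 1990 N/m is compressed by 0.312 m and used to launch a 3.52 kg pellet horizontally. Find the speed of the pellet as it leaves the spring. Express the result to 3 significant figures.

Spring PE converts entirely to kinetic energy: ½kx² = ½mv²
v = x√(k/m) = 0.312 × √(1990/3.52) = 7.418 m/s

v = 7.42 m/s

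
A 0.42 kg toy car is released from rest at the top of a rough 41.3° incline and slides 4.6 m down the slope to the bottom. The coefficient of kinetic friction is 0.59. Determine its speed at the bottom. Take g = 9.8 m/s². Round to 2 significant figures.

v = 4.4 m/s

Energy: mgh = ½mv² + W_f, with h = L sinθ and W_f = μ_k (mg cosθ) L
mgh = mgL sinθ = (0.42)(9.8)(4.6)sin41.3° = 12.496 J
W_f = μ_k mg cosθ · L = (0.59)(0.42)(9.8)cos41.3°·4.6 = 8.392 J
½mv² = 12.496 − 8.392 = 4.1040 J
v = √(2 × 4.1040/0.42) = 4.421 m/s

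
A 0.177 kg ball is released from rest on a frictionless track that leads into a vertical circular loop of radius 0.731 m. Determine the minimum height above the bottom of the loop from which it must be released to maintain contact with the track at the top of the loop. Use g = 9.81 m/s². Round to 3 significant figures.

At the top, for minimum speed gravity alone supplies the centripetal force: mg = mv_top²/r ⇒ v_top² = gr = 7.171 m²/s²
Energy conservation from release height h to the top (height 2r): mgh = ½mv_top² + mg(2r)
h = v_top²/(2g) + 2r = r/2 + 2r = 5r/2 = 1.827 m

h = 1.83 m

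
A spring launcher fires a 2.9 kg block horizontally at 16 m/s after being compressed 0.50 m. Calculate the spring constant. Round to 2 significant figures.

½kx² = ½mv²
k = mv²/x² = (2.9)(16)²/(0.50)² = 2970 N/m

k = 3000 N/m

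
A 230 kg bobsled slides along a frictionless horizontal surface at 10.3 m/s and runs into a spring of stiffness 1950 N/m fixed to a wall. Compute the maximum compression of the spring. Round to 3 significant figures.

x = 3.54 m

At max compression the bobsled is momentarily at rest: ½mv² = ½kx²
x = v√(m/k) = 10.3 × √(230/1950) = 3.537 m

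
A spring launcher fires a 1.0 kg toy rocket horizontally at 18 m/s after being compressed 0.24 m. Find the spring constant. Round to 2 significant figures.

k = 5600 N/m

½kx² = ½mv²
k = mv²/x² = (1.0)(18)²/(0.24)² = 5625 N/m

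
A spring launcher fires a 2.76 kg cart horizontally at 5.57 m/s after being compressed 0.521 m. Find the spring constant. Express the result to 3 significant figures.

k = 315 N/m

Spring PE at full compression equals KE at release: ½kx² = ½mv²
k = mv²/x² = (2.76)(5.57)²/(0.521)² = 315.5 N/m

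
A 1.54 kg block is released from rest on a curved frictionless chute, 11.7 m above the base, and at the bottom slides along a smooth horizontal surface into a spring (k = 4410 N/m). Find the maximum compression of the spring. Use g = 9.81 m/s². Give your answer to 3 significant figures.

x = 0.283 m

Gravitational PE at the top equals spring PE at max compression: mgh = ½kx²
x = √(2mgh/k) = √(2 × 1.54 × 9.81 × 11.7 / 4410) = 0.2831 m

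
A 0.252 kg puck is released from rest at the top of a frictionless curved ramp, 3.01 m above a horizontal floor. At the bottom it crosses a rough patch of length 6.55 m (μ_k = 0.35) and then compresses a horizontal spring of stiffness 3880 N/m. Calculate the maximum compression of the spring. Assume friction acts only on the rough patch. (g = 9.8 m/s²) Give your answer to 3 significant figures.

Initial energy: E₁ = mgh = (0.252)(9.8)(3.01) = 7.4335 J
Friction removes W_f = μ_k mg d = (0.35)(0.252)(9.8)(6.55) = 5.662 J
Energy reaching the spring: E = 7.4335 − 5.662 = 1.7719 J
At max compression ½kx² = E ⇒ x = √(2E/k) = √(2 × 1.7719/3880) = 0.03022 m

x = 0.0302 m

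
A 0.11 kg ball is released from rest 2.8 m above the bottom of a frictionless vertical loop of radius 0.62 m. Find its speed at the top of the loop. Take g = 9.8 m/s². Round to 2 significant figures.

v = 5.5 m/s

Energy conservation: mgh = ½mv_top² + mg(2r)
v_top² = 2g(h − 2r) = 2(9.8)(2.8 − 1.240) = 30.58
v_top = 5.530 m/s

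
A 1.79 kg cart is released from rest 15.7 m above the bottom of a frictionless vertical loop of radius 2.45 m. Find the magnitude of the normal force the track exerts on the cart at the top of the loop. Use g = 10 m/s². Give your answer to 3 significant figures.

Energy from release to top (height 2r): mgh = ½mv_top² + mg(2r)
v_top² = 2g(h − 2r) = 2(10)(15.7 − 4.900) = 216.00 m²/s²
At the top, both N and weight point toward the centre: N + mg = mv_top²/r
N = m(v_top²/r − g) = 1.79(216.00/2.45 − 10) = 139.9 N

N = 140 N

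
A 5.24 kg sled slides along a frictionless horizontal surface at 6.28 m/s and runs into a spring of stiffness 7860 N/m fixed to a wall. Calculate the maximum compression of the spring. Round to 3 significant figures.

Conservation of energy between contact and max compression: ½mv² = ½kx²
x = v√(m/k) = 6.28 × √(5.24/7860) = 0.1621 m

x = 0.162 m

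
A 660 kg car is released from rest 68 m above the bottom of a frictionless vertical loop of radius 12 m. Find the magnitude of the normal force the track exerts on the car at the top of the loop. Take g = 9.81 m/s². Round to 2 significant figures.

N = 41000 N

Energy from release to top (height 2r): mgh = ½mv_top² + mg(2r)
v_top² = 2g(h − 2r) = 2(9.81)(68 − 24.00) = 863.28 m²/s²
At the top, both N and weight point toward the centre: N + mg = mv_top²/r
N = m(v_top²/r − g) = 660(863.28/12 − 9.81) = 41006 N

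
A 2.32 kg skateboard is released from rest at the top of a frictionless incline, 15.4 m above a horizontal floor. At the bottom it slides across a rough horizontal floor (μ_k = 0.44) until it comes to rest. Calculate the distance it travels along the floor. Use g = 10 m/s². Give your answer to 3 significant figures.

d = 35.0 m

Energy bookkeeping (friction removes W_f = μ_k N d):
At rest all PE has been dissipated by friction: mgh = μ_k m g d
d = h/μ_k = 15.4/0.44 = 35.00 m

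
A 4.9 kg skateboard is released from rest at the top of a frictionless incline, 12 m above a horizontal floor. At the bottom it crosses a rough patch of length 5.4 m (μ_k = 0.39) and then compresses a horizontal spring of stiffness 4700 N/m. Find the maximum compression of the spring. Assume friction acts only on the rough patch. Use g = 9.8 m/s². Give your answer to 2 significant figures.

Initial energy: E₁ = mgh = (4.9)(9.8)(12) = 576.24 J
Friction removes W_f = μ_k mg d = (0.39)(4.9)(9.8)(5.4) = 101.1 J
Energy reaching the spring: E = 576.24 − 101.1 = 475.11 J
At max compression ½kx² = E ⇒ x = √(2E/k) = √(2 × 475.11/4700) = 0.4496 m

x = 0.45 m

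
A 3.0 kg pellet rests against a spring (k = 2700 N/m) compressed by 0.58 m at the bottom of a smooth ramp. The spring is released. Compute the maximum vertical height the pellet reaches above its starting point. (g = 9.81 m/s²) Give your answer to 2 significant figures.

At maximum height the pellet is at rest, so ½kx² = mgh
h = kx²/(2mg) = (2700)(0.58)²/(2 × 3.0 × 9.81) = 15.43 m

h = 15 m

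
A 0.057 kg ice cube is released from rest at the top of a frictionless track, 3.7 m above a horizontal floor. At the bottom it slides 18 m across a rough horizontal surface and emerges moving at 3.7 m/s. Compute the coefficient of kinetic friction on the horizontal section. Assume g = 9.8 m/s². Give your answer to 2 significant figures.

μ_k = 0.17

Energy at the top = energy at the end + work done against friction:
mgh = ½mv² + μ_k m g d
mgh = 2.0668 J; ½mv² = 0.39017 J
W_f = 2.0668 − 0.39017 = 1.677 J
μ_k = W_f/(mg·d) = 1.677/(0.5586 × 18) = 0.1668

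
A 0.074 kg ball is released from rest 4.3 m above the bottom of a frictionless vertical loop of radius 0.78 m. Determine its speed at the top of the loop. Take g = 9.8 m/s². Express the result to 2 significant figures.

v = 7.3 m/s

Energy conservation: mgh = ½mv_top² + mg(2r)
v_top² = 2g(h − 2r) = 2(9.8)(4.3 − 1.560) = 53.70
v_top = 7.328 m/s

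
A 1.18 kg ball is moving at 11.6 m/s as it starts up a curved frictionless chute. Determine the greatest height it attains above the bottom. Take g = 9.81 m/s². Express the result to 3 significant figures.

By energy conservation, ½mv² = mgh
h = v²/(2g) = 11.6²/(2 × 9.81) = 6.858 m

h = 6.86 m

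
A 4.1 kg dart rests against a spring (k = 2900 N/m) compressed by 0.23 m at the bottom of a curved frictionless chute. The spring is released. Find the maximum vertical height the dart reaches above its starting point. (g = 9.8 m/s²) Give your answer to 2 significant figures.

h = 1.9 m

At maximum height the dart is at rest, so ½kx² = mgh
h = kx²/(2mg) = (2900)(0.23)²/(2 × 4.1 × 9.8) = 1.909 m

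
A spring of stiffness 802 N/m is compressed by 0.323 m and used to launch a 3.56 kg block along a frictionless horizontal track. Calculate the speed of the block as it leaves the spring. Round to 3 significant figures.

v = 4.85 m/s

The block leaves the spring when the spring is at natural length, so ½kx² = ½mv²
v = x√(k/m) = 0.323 × √(802/3.56) = 4.848 m/s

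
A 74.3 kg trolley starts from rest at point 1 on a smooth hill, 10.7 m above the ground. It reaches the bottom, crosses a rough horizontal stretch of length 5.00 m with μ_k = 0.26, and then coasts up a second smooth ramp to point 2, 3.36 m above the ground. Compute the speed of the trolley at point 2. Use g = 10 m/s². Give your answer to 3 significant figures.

Energy at 1: mgh₁ = (74.3)(10)(10.7) = 7950.1 J
Friction loss: W_f = μ_k mg d = 965.9 J
At 2: ½mv² + mgh₂ = mgh₁ − W_f
½mv² = 7950.1 − 965.9 − 2496.5 = 4487.7 J
v = √(2 × 4487.7/74.3) = 10.99 m/s

v = 11.0 m/s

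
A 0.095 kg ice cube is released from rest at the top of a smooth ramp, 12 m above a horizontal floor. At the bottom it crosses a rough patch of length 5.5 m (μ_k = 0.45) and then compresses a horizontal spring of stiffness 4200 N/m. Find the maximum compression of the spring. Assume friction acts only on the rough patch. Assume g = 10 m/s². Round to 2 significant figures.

x = 0.066 m

Initial energy: E₁ = mgh = (0.095)(10)(12) = 11.400 J
Friction removes W_f = μ_k mg d = (0.45)(0.095)(10)(5.5) = 2.351 J
Energy reaching the spring: E = 11.400 − 2.351 = 9.0487 J
At max compression ½kx² = E ⇒ x = √(2E/k) = √(2 × 9.0487/4200) = 0.06564 m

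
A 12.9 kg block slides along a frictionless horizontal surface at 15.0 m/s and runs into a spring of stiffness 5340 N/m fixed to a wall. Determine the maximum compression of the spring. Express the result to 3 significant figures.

All KE is stored as spring PE at maximum compression: ½mv² = ½kx²
x = v√(m/k) = 15.0 × √(12.9/5340) = 0.7373 m

x = 0.737 m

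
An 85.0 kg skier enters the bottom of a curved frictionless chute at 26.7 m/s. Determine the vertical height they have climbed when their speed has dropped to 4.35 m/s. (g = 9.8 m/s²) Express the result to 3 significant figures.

Energy balance between the two points: ½mv₁² = ½mv₂² + mgh
h = (v₁² − v₂²)/(2g) = (26.7² − 4.35²)/(2 × 9.8) = 35.41 m

h = 35.4 m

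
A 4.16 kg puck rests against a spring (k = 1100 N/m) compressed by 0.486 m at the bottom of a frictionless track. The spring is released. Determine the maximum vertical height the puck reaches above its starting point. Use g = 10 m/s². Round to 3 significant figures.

h = 3.12 m

Energy conservation from release to the highest point: ½kx² = mgh
h = kx²/(2mg) = (1100)(0.486)²/(2 × 4.16 × 10) = 3.123 m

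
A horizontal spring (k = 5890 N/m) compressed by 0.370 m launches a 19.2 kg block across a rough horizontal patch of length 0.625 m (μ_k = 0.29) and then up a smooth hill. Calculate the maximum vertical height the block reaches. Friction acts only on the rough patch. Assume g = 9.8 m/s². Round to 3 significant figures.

h = 1.96 m

Spring energy: E₀ = ½kx² = ½(5890)(0.370)² = 403.17 J
Friction: W_f = μ_k mg d = (0.29)(19.2)(9.8)(0.625) = 34.10 J
Energy at base of ramp: E = 403.17 − 34.10 = 369.07 J
At max height all remaining energy is PE: mgh = E ⇒ h = E/(mg) = 369.07/(19.2 × 9.8) = 1.961 m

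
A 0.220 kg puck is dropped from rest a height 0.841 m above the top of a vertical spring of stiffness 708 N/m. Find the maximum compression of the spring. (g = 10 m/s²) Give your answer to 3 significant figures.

x = 0.0755 m

Measuring PE from the top of the relaxed spring, at max compression the puck has dropped H + x with zero KE, so:
mg(H + x) = ½kx²
½(708)x² − (0.220)(10)x − (0.220)(10)(0.841) = 0
354.0x² − 2.200x − 1.850 = 0
x = [2.200 + √(4.840 + 2619.9)]/(2 × 354.0) = 0.07547 m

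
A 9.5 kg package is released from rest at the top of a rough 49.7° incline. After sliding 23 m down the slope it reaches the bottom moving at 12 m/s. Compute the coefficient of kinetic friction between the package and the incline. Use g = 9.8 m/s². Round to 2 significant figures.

μ_k = 0.69

mgh = ½mv² + μ_k (mg cosθ) L, with h = L sinθ
mgL sinθ = 1633.1 J; ½mv² = 684.00 J
W_f = 1633.1 − 684.00 = 949.1 J
μ_k = W_f/(mg cosθ · L) = 949.1/(60.22 × 23) = 0.6853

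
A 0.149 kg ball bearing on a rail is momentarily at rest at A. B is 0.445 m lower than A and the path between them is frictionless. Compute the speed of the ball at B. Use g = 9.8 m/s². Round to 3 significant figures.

v = 2.95 m/s

Energy conservation between the two points: mgh = ½mv²
v = √(2gh) = √(2 × 9.8 × 0.445) = √8.7220 = 2.953 m/s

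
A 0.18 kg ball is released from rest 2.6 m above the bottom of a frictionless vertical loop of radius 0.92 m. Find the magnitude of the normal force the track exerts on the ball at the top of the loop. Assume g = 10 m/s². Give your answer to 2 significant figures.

Energy from release to top (height 2r): mgh = ½mv_top² + mg(2r)
v_top² = 2g(h − 2r) = 2(10)(2.6 − 1.840) = 15.200 m²/s²
At the top, both N and weight point toward the centre: N + mg = mv_top²/r
N = m(v_top²/r − g) = 0.18(15.200/0.92 − 10) = 1.174 N

N = 1.2 N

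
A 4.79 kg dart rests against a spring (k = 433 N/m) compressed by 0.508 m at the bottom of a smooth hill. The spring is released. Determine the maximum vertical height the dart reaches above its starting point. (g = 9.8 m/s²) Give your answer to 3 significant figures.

h = 1.19 m

Energy conservation from release to the highest point: ½kx² = mgh
h = kx²/(2mg) = (433)(0.508)²/(2 × 4.79 × 9.8) = 1.190 m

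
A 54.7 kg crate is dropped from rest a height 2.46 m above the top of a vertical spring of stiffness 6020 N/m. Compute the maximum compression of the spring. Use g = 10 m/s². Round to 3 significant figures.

x = 0.766 m

Let x be the compression. The total drop is H + x, and the crate is instantaneously at rest at max compression, so energy conservation gives:
mg(H + x) = ½kx²
½(6020)x² − (54.7)(10)x − (54.7)(10)(2.46) = 0
3010x² − 547.0x − 1346 = 0
x = [547.0 + √(299209 + 1.6201e+07)]/(2 × 3010) = 0.7656 m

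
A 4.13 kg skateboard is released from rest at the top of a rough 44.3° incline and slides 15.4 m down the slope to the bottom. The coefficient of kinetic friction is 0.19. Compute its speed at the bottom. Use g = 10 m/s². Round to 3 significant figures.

Energy: mgh = ½mv² + W_f, with h = L sinθ and W_f = μ_k (mg cosθ) L
mgh = mgL sinθ = (4.13)(10)(15.4)sin44.3° = 444.21 J
W_f = μ_k mg cosθ · L = (0.19)(4.13)(10)cos44.3°·15.4 = 86.49 J
½mv² = 444.21 − 86.49 = 357.72 J
v = √(2 × 357.72/4.13) = 13.16 m/s

v = 13.2 m/s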